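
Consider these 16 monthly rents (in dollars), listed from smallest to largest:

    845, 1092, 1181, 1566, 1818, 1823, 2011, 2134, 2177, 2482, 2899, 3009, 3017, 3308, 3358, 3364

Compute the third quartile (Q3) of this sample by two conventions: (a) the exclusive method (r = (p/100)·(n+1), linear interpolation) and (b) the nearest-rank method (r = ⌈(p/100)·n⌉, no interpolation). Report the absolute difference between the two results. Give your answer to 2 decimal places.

n = 16.
(a) r = 12.75; between ranks 12 (3009) and 13 (3017): 3015.
(b) the nearest-rank method: rank 12 → 3009.
|3015 − 3009| = 6.

6.00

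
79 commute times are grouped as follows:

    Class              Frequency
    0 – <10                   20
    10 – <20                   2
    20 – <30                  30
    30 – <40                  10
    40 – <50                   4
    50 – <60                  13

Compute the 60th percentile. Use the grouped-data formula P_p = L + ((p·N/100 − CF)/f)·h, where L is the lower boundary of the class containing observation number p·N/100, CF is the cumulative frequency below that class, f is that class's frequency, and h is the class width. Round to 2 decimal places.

28.47

N = 79; target position k = 60/100 · 79 = 47.4.
Cumulative frequencies: 20, 22, 52, 62, 66, 79.
Observation 47.4 falls in the class 20 – <30.
L = 20, CF = 22, f = 30, h = 10.
P60 = 20 + ((47.4 − 22)/30)·10 = 20 + 8.46667 = 28.4667.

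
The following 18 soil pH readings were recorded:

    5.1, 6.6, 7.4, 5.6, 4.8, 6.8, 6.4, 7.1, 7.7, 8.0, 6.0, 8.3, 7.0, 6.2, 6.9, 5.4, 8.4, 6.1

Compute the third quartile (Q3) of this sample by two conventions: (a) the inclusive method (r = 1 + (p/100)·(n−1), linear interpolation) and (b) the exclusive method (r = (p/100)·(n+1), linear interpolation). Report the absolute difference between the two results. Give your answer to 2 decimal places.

0.15

Sorted: 4.8, 5.1, 5.4, 5.6, 6.0, 6.1, 6.2, 6.4, 6.6, 6.8, 6.9, 7.0, 7.1, 7.4, 7.7, 8.0, 8.3, 8.4.
n = 18.
(a) r = 13.75; between ranks 13 (7.1) and 14 (7.4): 7.325.
(b) r = 14.25; between ranks 14 (7.4) and 15 (7.7): 7.475.
|7.325 − 7.475| = 0.15.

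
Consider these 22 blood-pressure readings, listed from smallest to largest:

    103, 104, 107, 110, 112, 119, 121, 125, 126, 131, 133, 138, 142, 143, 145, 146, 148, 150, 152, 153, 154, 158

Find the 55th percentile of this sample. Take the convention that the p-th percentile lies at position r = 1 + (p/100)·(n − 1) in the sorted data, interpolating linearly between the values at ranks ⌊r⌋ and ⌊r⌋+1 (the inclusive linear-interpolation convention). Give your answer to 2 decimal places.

n = 22.
r = 1 + (55/100)·(22 − 1) = 1 + 11.55 = 12.55.
Rank 12 is 138 and rank 13 is 142.
Interpolate: 138 + 0.55·(142 − 138) = 138 + 0.55·4 = 140.2.

140.20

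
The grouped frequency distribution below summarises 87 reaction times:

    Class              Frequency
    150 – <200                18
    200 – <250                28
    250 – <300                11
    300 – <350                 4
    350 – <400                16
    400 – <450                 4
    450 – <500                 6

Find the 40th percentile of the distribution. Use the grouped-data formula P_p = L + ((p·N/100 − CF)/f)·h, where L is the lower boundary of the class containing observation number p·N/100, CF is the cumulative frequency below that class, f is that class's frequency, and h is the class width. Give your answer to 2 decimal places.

230.00

N = 87; target position k = 40/100 · 87 = 34.8.
Cumulative frequencies: 18, 46, 57, 61, 77, 81, 87.
Observation 34.8 falls in the class 200 – <250.
L = 200, CF = 18, f = 28, h = 50.
P40 = 200 + ((34.8 − 18)/28)·50 = 200 + 30 = 230.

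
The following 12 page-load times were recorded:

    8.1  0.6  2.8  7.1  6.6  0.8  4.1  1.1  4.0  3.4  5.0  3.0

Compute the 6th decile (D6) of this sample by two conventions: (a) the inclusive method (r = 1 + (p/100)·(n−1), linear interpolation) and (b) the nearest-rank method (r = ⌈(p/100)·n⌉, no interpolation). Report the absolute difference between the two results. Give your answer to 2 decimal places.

Sorted: 0.6, 0.8, 1.1, 2.8, 3.0, 3.4, 4.0, 4.1, 5.0, 6.6, 7.1, 8.1.
n = 12.
(a) r = 7.6; between ranks 7 (4.0) and 8 (4.1): 4.06.
(b) the nearest-rank method: rank 8 → 4.1.
|4.06 − 4.1| = 0.04.

0.04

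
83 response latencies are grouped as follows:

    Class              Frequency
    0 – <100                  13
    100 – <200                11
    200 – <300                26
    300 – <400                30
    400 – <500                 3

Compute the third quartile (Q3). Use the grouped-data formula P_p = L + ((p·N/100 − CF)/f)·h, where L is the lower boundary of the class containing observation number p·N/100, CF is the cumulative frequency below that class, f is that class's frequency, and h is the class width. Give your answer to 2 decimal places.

340.83

N = 83; target position k = 75/100 · 83 = 62.25.
Cumulative frequencies: 13, 24, 50, 80, 83.
Observation 62.25 falls in the class 300 – <400.
L = 300, CF = 50, f = 30, h = 100.
P75 = 300 + ((62.25 − 50)/30)·100 = 300 + 40.8333 = 340.833.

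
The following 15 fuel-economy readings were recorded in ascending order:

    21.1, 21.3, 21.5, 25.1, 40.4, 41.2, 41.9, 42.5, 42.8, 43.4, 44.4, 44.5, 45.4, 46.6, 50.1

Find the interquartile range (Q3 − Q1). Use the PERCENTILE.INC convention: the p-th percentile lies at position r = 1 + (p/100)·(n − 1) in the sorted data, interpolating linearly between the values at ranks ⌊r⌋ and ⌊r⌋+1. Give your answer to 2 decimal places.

n = 15.
P25: r = 4.5; ranks 4–5 are 25.1, 40.4; interpolating gives 32.75.
P75: r = 11.5; ranks 11–12 are 44.4, 44.5; interpolating gives 44.45.
Difference: 44.45 − 32.75 = 11.7.

11.70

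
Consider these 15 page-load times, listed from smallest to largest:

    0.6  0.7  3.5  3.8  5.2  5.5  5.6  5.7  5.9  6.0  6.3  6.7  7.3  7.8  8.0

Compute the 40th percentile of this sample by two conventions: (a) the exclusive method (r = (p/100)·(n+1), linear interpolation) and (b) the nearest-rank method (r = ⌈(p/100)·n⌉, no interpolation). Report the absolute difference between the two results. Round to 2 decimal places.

n = 15.
(a) r = 6.4; between ranks 6 (5.5) and 7 (5.6): 5.54.
(b) the nearest-rank method: rank 6 → 5.5.
|5.54 − 5.5| = 0.04.

0.04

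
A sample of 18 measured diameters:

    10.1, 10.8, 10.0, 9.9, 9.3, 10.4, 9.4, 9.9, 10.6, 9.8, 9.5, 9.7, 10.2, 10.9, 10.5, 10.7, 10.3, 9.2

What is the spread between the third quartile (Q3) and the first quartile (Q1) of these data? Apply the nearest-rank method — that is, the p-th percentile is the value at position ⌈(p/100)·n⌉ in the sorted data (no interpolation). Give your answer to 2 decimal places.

0.80

Sorted: 9.2, 9.3, 9.4, 9.5, 9.7, 9.8, 9.9, 9.9, 10.0, 10.1, 10.2, 10.3, 10.4, 10.5, 10.6, 10.7, 10.8, 10.9.
n = 18.
P25: rank ⌈25/100·18⌉ = 5 → 9.7.
P75: rank ⌈75/100·18⌉ = 14 → 10.5.
Difference: 10.5 − 9.7 = 0.8.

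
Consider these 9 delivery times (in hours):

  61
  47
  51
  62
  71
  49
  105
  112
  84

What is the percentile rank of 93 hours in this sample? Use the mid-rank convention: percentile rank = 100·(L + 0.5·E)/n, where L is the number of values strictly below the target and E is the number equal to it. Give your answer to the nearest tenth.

Sorted: 47, 49, 51, 61, 62, 71, 84, 105, 112.
Count below 93: L = 7; count equal: E = 0; n = 9.
Percentile rank = 100·(7 + 0.5·0)/9 = 100·7/9 = 77.78.

77.8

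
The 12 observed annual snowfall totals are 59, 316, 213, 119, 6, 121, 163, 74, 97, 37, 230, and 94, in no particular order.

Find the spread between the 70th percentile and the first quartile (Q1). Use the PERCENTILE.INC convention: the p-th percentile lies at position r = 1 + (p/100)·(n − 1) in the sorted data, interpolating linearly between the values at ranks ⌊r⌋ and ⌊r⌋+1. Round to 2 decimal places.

Sorted: 6, 37, 59, 74, 94, 97, 119, 121, 163, 213, 230, 316.
n = 12.
P25: r = 3.75; ranks 3–4 are 59, 74; interpolating gives 70.25.
P70: r = 8.7; ranks 8–9 are 121, 163; interpolating gives 150.4.
Difference: 150.4 − 70.25 = 80.15.

80.15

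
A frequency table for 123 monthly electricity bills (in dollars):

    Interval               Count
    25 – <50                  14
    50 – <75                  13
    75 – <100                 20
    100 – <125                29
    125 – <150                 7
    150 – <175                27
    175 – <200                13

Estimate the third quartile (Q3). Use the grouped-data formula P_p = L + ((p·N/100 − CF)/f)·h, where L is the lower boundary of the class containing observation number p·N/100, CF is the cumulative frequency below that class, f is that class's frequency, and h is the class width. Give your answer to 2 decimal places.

N = 123; target position k = 75/100 · 123 = 92.25.
Cumulative frequencies: 14, 27, 47, 76, 83, 110, 123.
Observation 92.25 falls in the class 150 – <175.
L = 150, CF = 83, f = 27, h = 25.
P75 = 150 + ((92.25 − 83)/27)·25 = 150 + 8.56481 = 158.565.

158.56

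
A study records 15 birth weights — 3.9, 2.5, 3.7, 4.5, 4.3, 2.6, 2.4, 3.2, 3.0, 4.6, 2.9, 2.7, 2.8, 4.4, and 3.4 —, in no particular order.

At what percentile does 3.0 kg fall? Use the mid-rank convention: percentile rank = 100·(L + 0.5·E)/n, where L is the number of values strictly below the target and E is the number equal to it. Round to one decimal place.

43.3

Sorted: 2.4, 2.5, 2.6, 2.7, 2.8, 2.9, 3.0, 3.2, 3.4, 3.7, 3.9, 4.3, 4.4, 4.5, 4.6.
Count below 3.0: L = 6; count equal: E = 1; n = 15.
Percentile rank = 100·(6 + 0.5·1)/15 = 100·6.5/15 = 43.33.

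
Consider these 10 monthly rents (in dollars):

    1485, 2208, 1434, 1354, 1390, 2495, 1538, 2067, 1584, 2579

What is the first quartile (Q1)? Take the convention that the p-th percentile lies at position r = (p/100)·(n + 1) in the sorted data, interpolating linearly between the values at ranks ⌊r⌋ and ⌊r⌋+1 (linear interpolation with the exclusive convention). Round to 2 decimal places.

Sorted: 1354, 1390, 1434, 1485, 1538, 1584, 2067, 2208, 2495, 2579.
n = 10.
r = (25/100)·(10 + 1) = 2.75.
Rank 2 is 1390 and rank 3 is 1434.
Interpolate: 1390 + 0.75·(1434 − 1390) = 1390 + 0.75·44 = 1423.

1423.00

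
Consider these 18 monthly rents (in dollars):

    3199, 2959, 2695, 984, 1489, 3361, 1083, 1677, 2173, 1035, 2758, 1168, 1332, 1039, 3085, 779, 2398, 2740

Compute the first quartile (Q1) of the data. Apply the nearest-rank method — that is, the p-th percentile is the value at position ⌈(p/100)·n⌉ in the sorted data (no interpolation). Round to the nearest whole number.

1083

Sorted: 779, 984, 1035, 1039, 1083, 1168, 1332, 1489, 1677, 2173, 2398, 2695, 2740, 2758, 2959, 3085, 3199, 3361.
n = 18.
Position = ⌈25/100 · 18⌉ = ⌈4.5⌉ = 5.
The value at rank 5 is 1083.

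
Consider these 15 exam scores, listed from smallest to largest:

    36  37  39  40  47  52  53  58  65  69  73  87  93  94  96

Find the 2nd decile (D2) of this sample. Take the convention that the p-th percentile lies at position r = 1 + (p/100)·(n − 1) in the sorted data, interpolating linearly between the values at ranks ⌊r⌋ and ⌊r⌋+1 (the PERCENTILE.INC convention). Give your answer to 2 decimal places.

n = 15.
r = 1 + (20/100)·(15 − 1) = 1 + 2.8 = 3.8.
Rank 3 is 39 and rank 4 is 40.
Interpolate: 39 + 0.8·(40 − 39) = 39 + 0.8·1 = 39.8.

39.80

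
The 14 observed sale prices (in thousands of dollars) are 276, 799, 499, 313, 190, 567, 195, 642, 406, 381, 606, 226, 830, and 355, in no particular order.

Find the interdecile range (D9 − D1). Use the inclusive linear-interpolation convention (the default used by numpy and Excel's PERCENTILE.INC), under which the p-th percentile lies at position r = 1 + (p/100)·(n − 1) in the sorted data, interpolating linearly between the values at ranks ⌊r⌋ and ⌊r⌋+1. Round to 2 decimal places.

Sorted: 190, 195, 226, 276, 313, 355, 381, 406, 499, 567, 606, 642, 799, 830.
n = 14.
P10: r = 2.3; ranks 2–3 are 195, 226; interpolating gives 204.3.
P90: r = 12.7; ranks 12–13 are 642, 799; interpolating gives 751.9.
Difference: 751.9 − 204.3 = 547.6.

547.60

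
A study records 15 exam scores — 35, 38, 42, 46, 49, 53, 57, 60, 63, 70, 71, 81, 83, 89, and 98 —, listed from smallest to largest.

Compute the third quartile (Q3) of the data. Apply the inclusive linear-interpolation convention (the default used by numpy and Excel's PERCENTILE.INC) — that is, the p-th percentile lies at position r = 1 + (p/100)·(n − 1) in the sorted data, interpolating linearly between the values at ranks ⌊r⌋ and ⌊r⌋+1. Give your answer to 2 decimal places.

76.00

n = 15.
r = 1 + (75/100)·(15 − 1) = 1 + 10.5 = 11.5.
Rank 11 is 71 and rank 12 is 81.
Interpolate: 71 + 0.5·(81 − 71) = 71 + 0.5·10 = 76.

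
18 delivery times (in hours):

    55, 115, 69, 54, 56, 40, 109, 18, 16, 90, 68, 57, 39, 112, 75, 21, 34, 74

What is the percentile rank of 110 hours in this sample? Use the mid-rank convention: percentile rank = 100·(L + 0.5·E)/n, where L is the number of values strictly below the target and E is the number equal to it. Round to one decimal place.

88.9

Sorted: 16, 18, 21, 34, 39, 40, 54, 55, 56, 57, 68, 69, 74, 75, 90, 109, 112, 115.
Count below 110: L = 16; count equal: E = 0; n = 18.
Percentile rank = 100·(16 + 0.5·0)/18 = 100·16/18 = 88.89.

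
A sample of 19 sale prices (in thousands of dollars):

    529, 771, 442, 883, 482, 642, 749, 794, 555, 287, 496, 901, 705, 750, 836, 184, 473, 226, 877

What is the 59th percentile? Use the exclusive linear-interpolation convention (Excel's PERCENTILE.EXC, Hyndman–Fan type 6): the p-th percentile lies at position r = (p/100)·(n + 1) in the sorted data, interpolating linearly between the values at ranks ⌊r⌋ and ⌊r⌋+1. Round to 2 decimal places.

740.20

Sorted: 184, 226, 287, 442, 473, 482, 496, 529, 555, 642, 705, 749, 750, 771, 794, 836, 877, 883, 901.
n = 19.
r = (59/100)·(19 + 1) = 11.8.
Rank 11 is 705 and rank 12 is 749.
Interpolate: 705 + 0.8·(749 − 705) = 705 + 0.8·44 = 740.2.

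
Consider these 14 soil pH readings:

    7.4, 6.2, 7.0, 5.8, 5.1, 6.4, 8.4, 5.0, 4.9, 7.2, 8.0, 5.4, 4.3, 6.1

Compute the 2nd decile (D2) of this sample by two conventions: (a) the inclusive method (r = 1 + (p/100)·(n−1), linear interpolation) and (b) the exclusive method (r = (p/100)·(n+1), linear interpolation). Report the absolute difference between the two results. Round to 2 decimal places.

Sorted: 4.3, 4.9, 5.0, 5.1, 5.4, 5.8, 6.1, 6.2, 6.4, 7.0, 7.2, 7.4, 8.0, 8.4.
n = 14.
(a) r = 3.6; between ranks 3 (5.0) and 4 (5.1): 5.06.
(b) r = 3 → value at rank 3 = 5.
|5.06 − 5| = 0.06.

0.06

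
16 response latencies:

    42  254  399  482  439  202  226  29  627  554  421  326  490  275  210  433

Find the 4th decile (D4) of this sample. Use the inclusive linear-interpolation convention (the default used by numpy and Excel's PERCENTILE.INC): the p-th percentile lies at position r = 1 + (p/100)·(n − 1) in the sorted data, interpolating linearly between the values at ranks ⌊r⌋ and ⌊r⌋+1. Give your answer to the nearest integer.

275

Sorted: 29, 42, 202, 210, 226, 254, 275, 326, 399, 421, 433, 439, 482, 490, 554, 627.
n = 16.
r = 1 + (40/100)·(16 − 1) = 1 + 6 = 7.
r is an integer, so P40 is the value at rank 7: 275.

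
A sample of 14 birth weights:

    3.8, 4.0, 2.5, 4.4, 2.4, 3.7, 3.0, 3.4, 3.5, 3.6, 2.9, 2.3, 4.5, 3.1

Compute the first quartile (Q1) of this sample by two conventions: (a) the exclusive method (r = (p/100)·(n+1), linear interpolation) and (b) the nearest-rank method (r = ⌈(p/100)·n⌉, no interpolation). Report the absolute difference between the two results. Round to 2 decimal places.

0.10

Sorted: 2.3, 2.4, 2.5, 2.9, 3.0, 3.1, 3.4, 3.5, 3.6, 3.7, 3.8, 4.0, 4.4, 4.5.
n = 14.
(a) r = 3.75; between ranks 3 (2.5) and 4 (2.9): 2.8.
(b) the nearest-rank method: rank 4 → 2.9.
|2.8 − 2.9| = 0.1.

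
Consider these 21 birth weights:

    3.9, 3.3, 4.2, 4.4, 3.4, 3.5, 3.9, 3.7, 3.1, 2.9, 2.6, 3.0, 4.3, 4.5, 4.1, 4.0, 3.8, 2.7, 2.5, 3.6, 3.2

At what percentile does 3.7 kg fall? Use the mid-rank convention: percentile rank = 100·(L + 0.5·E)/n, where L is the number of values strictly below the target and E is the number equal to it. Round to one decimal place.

54.8

Sorted: 2.5, 2.6, 2.7, 2.9, 3.0, 3.1, 3.2, 3.3, 3.4, 3.5, 3.6, 3.7, 3.8, 3.9, 3.9, 4.0, 4.1, 4.2, 4.3, 4.4, 4.5.
Count below 3.7: L = 11; count equal: E = 1; n = 21.
Percentile rank = 100·(11 + 0.5·1)/21 = 100·11.5/21 = 54.76.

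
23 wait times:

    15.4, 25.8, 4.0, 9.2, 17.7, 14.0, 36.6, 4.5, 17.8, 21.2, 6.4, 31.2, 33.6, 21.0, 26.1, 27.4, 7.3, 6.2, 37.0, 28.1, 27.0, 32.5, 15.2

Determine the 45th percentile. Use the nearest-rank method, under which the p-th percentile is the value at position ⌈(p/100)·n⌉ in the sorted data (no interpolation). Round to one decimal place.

17.8

Sorted: 4.0, 4.5, 6.2, 6.4, 7.3, 9.2, 14.0, 15.2, 15.4, 17.7, 17.8, 21.0, 21.2, 25.8, 26.1, 27.0, 27.4, 28.1, 31.2, 32.5, 33.6, 36.6, 37.0.
n = 23.
Position = ⌈45/100 · 23⌉ = ⌈10.35⌉ = 11.
The value at rank 11 is 17.8.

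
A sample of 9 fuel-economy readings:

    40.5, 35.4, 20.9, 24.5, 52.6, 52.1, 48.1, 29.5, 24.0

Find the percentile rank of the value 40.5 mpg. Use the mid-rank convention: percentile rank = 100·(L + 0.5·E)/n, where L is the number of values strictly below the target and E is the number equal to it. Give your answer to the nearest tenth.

Sorted: 20.9, 24.0, 24.5, 29.5, 35.4, 40.5, 48.1, 52.1, 52.6.
Count below 40.5: L = 5; count equal: E = 1; n = 9.
Percentile rank = 100·(5 + 0.5·1)/9 = 100·5.5/9 = 61.11.

61.1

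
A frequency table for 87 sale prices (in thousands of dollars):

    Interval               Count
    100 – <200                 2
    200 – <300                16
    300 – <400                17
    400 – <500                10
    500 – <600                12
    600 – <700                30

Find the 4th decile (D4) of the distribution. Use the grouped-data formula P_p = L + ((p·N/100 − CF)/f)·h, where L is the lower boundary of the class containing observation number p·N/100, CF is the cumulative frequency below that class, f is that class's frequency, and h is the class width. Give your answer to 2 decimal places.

N = 87; target position k = 40/100 · 87 = 34.8.
Cumulative frequencies: 2, 18, 35, 45, 57, 87.
Observation 34.8 falls in the class 300 – <400.
L = 300, CF = 18, f = 17, h = 100.
P40 = 300 + ((34.8 − 18)/17)·100 = 300 + 98.8235 = 398.824.

398.82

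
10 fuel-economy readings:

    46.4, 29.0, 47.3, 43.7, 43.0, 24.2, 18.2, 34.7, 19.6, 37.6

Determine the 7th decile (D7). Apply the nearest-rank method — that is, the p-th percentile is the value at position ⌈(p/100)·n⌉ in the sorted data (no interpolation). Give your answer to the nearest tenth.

43.0

Sorted: 18.2, 19.6, 24.2, 29.0, 34.7, 37.6, 43.0, 43.7, 46.4, 47.3.
n = 10.
Position = ⌈70/100 · 10⌉ = ⌈7⌉ = 7.
The value at rank 7 is 43.0.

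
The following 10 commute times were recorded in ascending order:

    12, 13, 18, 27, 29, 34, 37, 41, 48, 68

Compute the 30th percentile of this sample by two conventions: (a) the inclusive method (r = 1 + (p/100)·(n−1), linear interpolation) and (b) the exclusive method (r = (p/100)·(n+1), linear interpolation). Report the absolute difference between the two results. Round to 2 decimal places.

n = 10.
(a) r = 3.7; between ranks 3 (18) and 4 (27): 24.3.
(b) r = 3.3; between ranks 3 (18) and 4 (27): 20.7.
|24.3 − 20.7| = 3.6.

3.60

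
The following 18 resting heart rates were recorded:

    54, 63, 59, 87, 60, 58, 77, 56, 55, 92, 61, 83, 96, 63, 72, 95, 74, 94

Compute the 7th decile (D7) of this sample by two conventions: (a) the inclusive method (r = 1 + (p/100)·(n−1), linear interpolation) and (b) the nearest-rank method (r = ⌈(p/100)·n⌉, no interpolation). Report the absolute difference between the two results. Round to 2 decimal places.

0.60

Sorted: 54, 55, 56, 58, 59, 60, 61, 63, 63, 72, 74, 77, 83, 87, 92, 94, 95, 96.
n = 18.
(a) r = 12.9; between ranks 12 (77) and 13 (83): 82.4.
(b) the nearest-rank method: rank 13 → 83.
|82.4 − 83| = 0.6.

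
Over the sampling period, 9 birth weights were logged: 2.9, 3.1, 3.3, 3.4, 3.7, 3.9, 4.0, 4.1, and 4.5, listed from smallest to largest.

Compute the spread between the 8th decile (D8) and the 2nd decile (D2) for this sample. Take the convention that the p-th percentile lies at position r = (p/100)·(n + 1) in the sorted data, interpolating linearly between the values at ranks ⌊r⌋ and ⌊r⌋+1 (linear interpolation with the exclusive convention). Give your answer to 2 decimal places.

n = 9.
P20: r = 2 (integer) → 3.1.
P80: r = 8 (integer) → 4.1.
Difference: 4.1 − 3.1 = 1.

1.00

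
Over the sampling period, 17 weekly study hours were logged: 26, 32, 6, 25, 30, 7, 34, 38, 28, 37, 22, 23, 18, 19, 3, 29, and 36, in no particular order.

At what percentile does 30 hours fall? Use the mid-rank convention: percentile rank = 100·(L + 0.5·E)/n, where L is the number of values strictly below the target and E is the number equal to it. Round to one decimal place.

Sorted: 3, 6, 7, 18, 19, 22, 23, 25, 26, 28, 29, 30, 32, 34, 36, 37, 38.
Count below 30: L = 11; count equal: E = 1; n = 17.
Percentile rank = 100·(11 + 0.5·1)/17 = 100·11.5/17 = 67.65.

67.6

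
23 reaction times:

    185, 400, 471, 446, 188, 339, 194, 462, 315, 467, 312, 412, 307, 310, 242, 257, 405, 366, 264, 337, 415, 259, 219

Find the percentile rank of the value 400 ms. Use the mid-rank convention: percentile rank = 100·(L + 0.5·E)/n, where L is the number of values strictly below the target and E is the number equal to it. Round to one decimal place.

Sorted: 185, 188, 194, 219, 242, 257, 259, 264, 307, 310, 312, 315, 337, 339, 366, 400, 405, 412, 415, 446, 462, 467, 471.
Count below 400: L = 15; count equal: E = 1; n = 23.
Percentile rank = 100·(15 + 0.5·1)/23 = 100·15.5/23 = 67.39.

67.4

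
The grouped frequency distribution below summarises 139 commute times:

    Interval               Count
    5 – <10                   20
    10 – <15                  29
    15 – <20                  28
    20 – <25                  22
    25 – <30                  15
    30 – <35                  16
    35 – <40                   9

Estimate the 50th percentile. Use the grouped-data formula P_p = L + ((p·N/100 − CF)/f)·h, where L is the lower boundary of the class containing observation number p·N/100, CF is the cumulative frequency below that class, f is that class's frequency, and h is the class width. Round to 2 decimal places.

18.66

N = 139; target position k = 50/100 · 139 = 69.5.
Cumulative frequencies: 20, 49, 77, 99, 114, 130, 139.
Observation 69.5 falls in the class 15 – <20.
L = 15, CF = 49, f = 28, h = 5.
P50 = 15 + ((69.5 − 49)/28)·5 = 15 + 3.66071 = 18.6607.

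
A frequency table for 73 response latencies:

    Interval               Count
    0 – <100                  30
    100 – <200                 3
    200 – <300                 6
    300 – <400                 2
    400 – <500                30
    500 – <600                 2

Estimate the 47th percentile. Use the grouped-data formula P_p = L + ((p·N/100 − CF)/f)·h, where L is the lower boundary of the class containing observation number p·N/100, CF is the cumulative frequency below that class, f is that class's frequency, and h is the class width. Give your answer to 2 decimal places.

N = 73; target position k = 47/100 · 73 = 34.31.
Cumulative frequencies: 30, 33, 39, 41, 71, 73.
Observation 34.31 falls in the class 200 – <300.
L = 200, CF = 33, f = 6, h = 100.
P47 = 200 + ((34.31 − 33)/6)·100 = 200 + 21.8333 = 221.833.

221.83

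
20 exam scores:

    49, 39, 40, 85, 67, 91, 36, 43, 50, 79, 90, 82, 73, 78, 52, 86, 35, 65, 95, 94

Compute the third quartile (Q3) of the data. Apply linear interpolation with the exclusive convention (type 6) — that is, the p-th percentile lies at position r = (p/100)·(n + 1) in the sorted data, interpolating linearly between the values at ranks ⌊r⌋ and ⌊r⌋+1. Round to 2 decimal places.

85.75

Sorted: 35, 36, 39, 40, 43, 49, 50, 52, 65, 67, 73, 78, 79, 82, 85, 86, 90, 91, 94, 95.
n = 20.
r = (75/100)·(20 + 1) = 15.75.
Rank 15 is 85 and rank 16 is 86.
Interpolate: 85 + 0.75·(86 − 85) = 85 + 0.75·1 = 85.75.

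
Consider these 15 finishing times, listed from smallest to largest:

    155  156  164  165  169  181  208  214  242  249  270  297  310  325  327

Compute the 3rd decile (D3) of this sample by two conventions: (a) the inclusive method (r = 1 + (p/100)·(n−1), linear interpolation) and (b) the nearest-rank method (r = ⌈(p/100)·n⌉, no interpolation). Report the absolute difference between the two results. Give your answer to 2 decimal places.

n = 15.
(a) r = 5.2; between ranks 5 (169) and 6 (181): 171.4.
(b) the nearest-rank method: rank 5 → 169.
|171.4 − 169| = 2.4.

2.40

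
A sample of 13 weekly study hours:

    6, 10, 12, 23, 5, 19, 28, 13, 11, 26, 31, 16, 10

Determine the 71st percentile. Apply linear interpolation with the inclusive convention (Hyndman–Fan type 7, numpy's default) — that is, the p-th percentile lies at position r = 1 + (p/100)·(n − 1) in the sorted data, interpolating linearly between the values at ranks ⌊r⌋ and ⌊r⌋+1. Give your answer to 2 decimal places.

Sorted: 5, 6, 10, 10, 11, 12, 13, 16, 19, 23, 26, 28, 31.
n = 13.
r = 1 + (71/100)·(13 − 1) = 1 + 8.52 = 9.52.
Rank 9 is 19 and rank 10 is 23.
Interpolate: 19 + 0.52·(23 − 19) = 19 + 0.52·4 = 21.08.

21.08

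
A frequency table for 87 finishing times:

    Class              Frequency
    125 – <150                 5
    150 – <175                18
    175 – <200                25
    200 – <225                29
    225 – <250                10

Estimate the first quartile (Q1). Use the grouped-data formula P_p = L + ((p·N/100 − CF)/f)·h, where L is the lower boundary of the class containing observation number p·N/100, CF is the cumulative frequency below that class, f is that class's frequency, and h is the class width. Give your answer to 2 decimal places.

N = 87; target position k = 25/100 · 87 = 21.75.
Cumulative frequencies: 5, 23, 48, 77, 87.
Observation 21.75 falls in the class 150 – <175.
L = 150, CF = 5, f = 18, h = 25.
P25 = 150 + ((21.75 − 5)/18)·25 = 150 + 23.2639 = 173.264.

173.26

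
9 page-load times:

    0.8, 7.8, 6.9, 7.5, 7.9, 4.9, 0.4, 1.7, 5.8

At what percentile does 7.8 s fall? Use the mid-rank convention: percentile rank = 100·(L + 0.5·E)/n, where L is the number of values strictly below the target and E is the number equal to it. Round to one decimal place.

Sorted: 0.4, 0.8, 1.7, 4.9, 5.8, 6.9, 7.5, 7.8, 7.9.
Count below 7.8: L = 7; count equal: E = 1; n = 9.
Percentile rank = 100·(7 + 0.5·1)/9 = 100·7.5/9 = 83.33.

83.3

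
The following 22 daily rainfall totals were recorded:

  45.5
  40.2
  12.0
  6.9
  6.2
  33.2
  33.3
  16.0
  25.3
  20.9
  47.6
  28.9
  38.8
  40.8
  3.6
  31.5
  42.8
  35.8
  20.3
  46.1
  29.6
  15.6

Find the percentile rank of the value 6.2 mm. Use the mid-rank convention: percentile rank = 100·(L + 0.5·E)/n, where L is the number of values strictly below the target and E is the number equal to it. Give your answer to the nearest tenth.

Sorted: 3.6, 6.2, 6.9, 12.0, 15.6, 16.0, 20.3, 20.9, 25.3, 28.9, 29.6, 31.5, 33.2, 33.3, 35.8, 38.8, 40.2, 40.8, 42.8, 45.5, 46.1, 47.6.
Count below 6.2: L = 1; count equal: E = 1; n = 22.
Percentile rank = 100·(1 + 0.5·1)/22 = 100·1.5/22 = 6.818.

6.8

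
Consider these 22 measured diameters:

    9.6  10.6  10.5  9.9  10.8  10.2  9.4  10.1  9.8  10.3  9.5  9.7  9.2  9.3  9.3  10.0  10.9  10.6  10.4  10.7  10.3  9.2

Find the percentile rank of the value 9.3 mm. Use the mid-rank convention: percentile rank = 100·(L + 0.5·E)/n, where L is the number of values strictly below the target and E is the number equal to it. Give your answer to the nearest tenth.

13.6

Sorted: 9.2, 9.2, 9.3, 9.3, 9.4, 9.5, 9.6, 9.7, 9.8, 9.9, 10.0, 10.1, 10.2, 10.3, 10.3, 10.4, 10.5, 10.6, 10.6, 10.7, 10.8, 10.9.
Count below 9.3: L = 2; count equal: E = 2; n = 22.
Percentile rank = 100·(2 + 0.5·2)/22 = 100·3/22 = 13.64.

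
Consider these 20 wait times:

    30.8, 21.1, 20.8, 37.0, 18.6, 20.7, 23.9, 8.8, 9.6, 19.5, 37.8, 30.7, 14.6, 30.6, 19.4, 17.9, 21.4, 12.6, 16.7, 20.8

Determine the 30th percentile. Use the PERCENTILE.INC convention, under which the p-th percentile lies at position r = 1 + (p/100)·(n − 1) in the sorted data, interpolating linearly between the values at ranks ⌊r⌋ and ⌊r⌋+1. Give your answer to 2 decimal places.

Sorted: 8.8, 9.6, 12.6, 14.6, 16.7, 17.9, 18.6, 19.4, 19.5, 20.7, 20.8, 20.8, 21.1, 21.4, 23.9, 30.6, 30.7, 30.8, 37.0, 37.8.
n = 20.
r = 1 + (30/100)·(20 − 1) = 1 + 5.7 = 6.7.
Rank 6 is 17.9 and rank 7 is 18.6.
Interpolate: 17.9 + 0.7·(18.6 − 17.9) = 17.9 + 0.7·0.7 = 18.39.

18.39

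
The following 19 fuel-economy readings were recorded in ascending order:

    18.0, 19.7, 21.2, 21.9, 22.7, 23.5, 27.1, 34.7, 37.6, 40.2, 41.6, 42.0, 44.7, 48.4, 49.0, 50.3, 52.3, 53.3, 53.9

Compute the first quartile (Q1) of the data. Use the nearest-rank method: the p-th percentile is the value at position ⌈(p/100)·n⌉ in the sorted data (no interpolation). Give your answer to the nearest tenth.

22.7

n = 19.
Position = ⌈25/100 · 19⌉ = ⌈4.75⌉ = 5.
The value at rank 5 is 22.7.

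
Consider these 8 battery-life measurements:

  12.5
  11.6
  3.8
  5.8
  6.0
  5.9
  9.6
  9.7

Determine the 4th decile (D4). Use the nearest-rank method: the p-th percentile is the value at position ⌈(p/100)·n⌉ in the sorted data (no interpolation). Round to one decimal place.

Sorted: 3.8, 5.8, 5.9, 6.0, 9.6, 9.7, 11.6, 12.5.
n = 8.
Position = ⌈40/100 · 8⌉ = ⌈3.2⌉ = 4.
The value at rank 4 is 6.0.

6.0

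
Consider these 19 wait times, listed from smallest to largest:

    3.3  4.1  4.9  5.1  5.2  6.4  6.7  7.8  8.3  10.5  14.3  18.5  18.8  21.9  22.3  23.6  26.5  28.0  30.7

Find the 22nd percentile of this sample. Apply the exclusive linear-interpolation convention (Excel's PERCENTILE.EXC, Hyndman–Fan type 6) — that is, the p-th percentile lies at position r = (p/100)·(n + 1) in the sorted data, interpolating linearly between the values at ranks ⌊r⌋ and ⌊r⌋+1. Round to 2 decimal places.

n = 19.
r = (22/100)·(19 + 1) = 4.4.
Rank 4 is 5.1 and rank 5 is 5.2.
Interpolate: 5.1 + 0.4·(5.2 − 5.1) = 5.1 + 0.4·0.1 = 5.14.

5.14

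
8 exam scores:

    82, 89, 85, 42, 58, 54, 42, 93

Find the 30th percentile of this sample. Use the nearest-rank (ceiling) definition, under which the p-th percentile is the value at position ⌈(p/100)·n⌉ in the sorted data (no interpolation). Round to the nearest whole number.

54

Sorted: 42, 42, 54, 58, 82, 85, 89, 93.
n = 8.
Position = ⌈30/100 · 8⌉ = ⌈2.4⌉ = 3.
The value at rank 3 is 54.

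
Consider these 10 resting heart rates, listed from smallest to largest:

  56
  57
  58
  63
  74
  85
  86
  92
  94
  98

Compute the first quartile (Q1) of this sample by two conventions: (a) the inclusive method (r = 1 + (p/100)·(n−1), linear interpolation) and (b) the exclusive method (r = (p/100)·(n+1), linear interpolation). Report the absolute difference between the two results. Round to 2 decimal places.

1.50

n = 10.
(a) r = 3.25; between ranks 3 (58) and 4 (63): 59.25.
(b) r = 2.75; between ranks 2 (57) and 3 (58): 57.75.
|59.25 − 57.75| = 1.5.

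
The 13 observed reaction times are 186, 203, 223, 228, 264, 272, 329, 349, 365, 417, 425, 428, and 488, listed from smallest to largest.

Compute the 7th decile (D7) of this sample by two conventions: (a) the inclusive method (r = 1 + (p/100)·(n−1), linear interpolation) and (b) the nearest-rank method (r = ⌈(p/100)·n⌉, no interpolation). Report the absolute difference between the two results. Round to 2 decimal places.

n = 13.
(a) r = 9.4; between ranks 9 (365) and 10 (417): 385.8.
(b) the nearest-rank method: rank 10 → 417.
|385.8 − 417| = 31.2.

31.20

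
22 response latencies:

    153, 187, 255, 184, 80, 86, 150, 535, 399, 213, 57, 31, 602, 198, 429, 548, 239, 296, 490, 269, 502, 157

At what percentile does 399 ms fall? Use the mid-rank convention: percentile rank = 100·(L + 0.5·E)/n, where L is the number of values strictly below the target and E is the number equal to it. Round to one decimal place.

Sorted: 31, 57, 80, 86, 150, 153, 157, 184, 187, 198, 213, 239, 255, 269, 296, 399, 429, 490, 502, 535, 548, 602.
Count below 399: L = 15; count equal: E = 1; n = 22.
Percentile rank = 100·(15 + 0.5·1)/22 = 100·15.5/22 = 70.45.

70.5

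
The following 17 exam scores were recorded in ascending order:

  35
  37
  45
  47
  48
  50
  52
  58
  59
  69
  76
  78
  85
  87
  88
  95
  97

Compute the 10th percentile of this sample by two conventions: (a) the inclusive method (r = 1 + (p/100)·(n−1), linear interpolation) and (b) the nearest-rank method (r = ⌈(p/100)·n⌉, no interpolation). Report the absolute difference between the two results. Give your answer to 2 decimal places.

4.80

n = 17.
(a) r = 2.6; between ranks 2 (37) and 3 (45): 41.8.
(b) the nearest-rank method: rank 2 → 37.
|41.8 − 37| = 4.8.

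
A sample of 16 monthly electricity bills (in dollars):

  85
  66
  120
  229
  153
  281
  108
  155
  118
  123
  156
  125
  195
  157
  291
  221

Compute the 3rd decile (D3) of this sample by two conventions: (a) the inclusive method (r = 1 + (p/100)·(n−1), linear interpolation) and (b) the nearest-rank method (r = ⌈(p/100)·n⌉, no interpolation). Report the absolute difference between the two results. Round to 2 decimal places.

1.50

Sorted: 66, 85, 108, 118, 120, 123, 125, 153, 155, 156, 157, 195, 221, 229, 281, 291.
n = 16.
(a) r = 5.5; between ranks 5 (120) and 6 (123): 121.5.
(b) the nearest-rank method: rank 5 → 120.
|121.5 − 120| = 1.5.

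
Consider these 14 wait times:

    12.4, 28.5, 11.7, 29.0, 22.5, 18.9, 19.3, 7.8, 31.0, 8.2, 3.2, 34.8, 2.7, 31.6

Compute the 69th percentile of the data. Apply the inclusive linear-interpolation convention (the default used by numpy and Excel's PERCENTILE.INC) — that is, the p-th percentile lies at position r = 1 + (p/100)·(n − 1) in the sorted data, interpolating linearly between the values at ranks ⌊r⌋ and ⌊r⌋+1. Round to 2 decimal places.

28.32

Sorted: 2.7, 3.2, 7.8, 8.2, 11.7, 12.4, 18.9, 19.3, 22.5, 28.5, 29.0, 31.0, 31.6, 34.8.
n = 14.
r = 1 + (69/100)·(14 − 1) = 1 + 8.97 = 9.97.
Rank 9 is 22.5 and rank 10 is 28.5.
Interpolate: 22.5 + 0.97·(28.5 − 22.5) = 22.5 + 0.97·6 = 28.32.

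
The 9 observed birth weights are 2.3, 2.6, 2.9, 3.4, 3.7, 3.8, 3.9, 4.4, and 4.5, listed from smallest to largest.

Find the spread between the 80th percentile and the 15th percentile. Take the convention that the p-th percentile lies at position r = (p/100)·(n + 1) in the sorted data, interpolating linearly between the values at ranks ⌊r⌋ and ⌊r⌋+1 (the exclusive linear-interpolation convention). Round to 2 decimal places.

n = 9.
P15: r = 1.5; ranks 1–2 are 2.3, 2.6; interpolating gives 2.45.
P80: r = 8 (integer) → 4.4.
Difference: 4.4 − 2.45 = 1.95.

1.95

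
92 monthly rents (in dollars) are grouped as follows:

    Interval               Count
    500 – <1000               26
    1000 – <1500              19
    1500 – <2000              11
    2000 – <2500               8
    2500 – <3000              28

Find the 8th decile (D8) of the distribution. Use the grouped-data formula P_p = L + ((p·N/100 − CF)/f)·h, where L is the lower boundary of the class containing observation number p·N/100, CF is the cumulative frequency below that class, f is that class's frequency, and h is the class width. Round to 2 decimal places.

2671.43

N = 92; target position k = 80/100 · 92 = 73.6.
Cumulative frequencies: 26, 45, 56, 64, 92.
Observation 73.6 falls in the class 2500 – <3000.
L = 2500, CF = 64, f = 28, h = 500.
P80 = 2500 + ((73.6 − 64)/28)·500 = 2500 + 171.429 = 2671.43.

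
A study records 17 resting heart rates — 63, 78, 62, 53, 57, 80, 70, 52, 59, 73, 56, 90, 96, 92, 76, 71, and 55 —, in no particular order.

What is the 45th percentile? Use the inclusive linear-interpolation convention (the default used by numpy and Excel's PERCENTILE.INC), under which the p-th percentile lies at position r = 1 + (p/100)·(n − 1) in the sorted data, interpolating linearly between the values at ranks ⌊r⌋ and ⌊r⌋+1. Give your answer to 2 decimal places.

Sorted: 52, 53, 55, 56, 57, 59, 62, 63, 70, 71, 73, 76, 78, 80, 90, 92, 96.
n = 17.
r = 1 + (45/100)·(17 − 1) = 1 + 7.2 = 8.2.
Rank 8 is 63 and rank 9 is 70.
Interpolate: 63 + 0.2·(70 − 63) = 63 + 0.2·7 = 64.4.

64.40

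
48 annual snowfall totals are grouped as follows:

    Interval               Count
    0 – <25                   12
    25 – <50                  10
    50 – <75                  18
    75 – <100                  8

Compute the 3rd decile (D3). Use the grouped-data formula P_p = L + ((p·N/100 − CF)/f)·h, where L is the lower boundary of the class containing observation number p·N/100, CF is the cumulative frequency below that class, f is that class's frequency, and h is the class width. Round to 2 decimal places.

N = 48; target position k = 30/100 · 48 = 14.4.
Cumulative frequencies: 12, 22, 40, 48.
Observation 14.4 falls in the class 25 – <50.
L = 25, CF = 12, f = 10, h = 25.
P30 = 25 + ((14.4 − 12)/10)·25 = 25 + 6 = 31.

31.00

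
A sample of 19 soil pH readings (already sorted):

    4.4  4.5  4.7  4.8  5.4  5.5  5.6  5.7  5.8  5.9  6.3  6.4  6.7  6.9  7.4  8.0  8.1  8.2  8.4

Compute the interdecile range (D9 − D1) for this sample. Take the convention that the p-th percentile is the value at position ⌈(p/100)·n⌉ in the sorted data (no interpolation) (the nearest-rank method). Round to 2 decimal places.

n = 19.
P10: rank ⌈10/100·19⌉ = 2 → 4.5.
P90: rank ⌈90/100·19⌉ = 18 → 8.2.
Difference: 8.2 − 4.5 = 3.7.

3.70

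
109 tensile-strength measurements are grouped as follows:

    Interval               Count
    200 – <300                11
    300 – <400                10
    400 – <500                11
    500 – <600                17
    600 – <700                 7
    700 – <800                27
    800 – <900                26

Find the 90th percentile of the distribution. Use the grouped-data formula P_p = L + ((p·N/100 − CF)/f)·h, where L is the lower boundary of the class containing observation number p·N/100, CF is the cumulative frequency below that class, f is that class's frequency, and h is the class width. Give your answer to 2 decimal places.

N = 109; target position k = 90/100 · 109 = 98.1.
Cumulative frequencies: 11, 21, 32, 49, 56, 83, 109.
Observation 98.1 falls in the class 800 – <900.
L = 800, CF = 83, f = 26, h = 100.
P90 = 800 + ((98.1 − 83)/26)·100 = 800 + 58.0769 = 858.077.

858.08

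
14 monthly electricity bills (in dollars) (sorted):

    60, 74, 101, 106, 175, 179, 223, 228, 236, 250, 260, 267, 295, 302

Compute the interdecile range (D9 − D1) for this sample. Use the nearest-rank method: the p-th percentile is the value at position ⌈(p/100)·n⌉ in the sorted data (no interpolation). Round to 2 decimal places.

n = 14.
P10: rank ⌈10/100·14⌉ = 2 → 74.
P90: rank ⌈90/100·14⌉ = 13 → 295.
Difference: 295 − 74 = 221.

221.00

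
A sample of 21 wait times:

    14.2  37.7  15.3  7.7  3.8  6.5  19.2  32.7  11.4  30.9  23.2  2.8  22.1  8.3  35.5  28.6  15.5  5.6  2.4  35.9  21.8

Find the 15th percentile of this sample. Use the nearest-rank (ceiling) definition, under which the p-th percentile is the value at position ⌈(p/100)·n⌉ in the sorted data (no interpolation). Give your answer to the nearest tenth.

Sorted: 2.4, 2.8, 3.8, 5.6, 6.5, 7.7, 8.3, 11.4, 14.2, 15.3, 15.5, 19.2, 21.8, 22.1, 23.2, 28.6, 30.9, 32.7, 35.5, 35.9, 37.7.
n = 21.
Position = ⌈15/100 · 21⌉ = ⌈3.15⌉ = 4.
The value at rank 4 is 5.6.

5.6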